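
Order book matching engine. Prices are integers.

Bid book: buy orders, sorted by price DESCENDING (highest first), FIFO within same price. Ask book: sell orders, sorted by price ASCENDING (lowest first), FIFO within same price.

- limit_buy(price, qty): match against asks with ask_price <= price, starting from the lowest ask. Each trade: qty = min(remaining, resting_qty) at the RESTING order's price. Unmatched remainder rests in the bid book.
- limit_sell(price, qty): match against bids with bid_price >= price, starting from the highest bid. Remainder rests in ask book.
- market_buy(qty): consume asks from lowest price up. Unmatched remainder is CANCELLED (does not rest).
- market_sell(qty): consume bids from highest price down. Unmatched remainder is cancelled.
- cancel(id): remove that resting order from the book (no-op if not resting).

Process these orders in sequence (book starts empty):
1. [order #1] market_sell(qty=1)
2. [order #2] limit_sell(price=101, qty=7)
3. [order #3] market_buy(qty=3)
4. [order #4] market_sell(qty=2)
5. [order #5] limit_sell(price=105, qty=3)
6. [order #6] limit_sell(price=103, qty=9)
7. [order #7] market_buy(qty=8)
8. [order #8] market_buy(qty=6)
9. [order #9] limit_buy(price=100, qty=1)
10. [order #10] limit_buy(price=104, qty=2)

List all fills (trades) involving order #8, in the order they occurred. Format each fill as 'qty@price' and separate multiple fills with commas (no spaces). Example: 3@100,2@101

After op 1 [order #1] market_sell(qty=1): fills=none; bids=[-] asks=[-]
After op 2 [order #2] limit_sell(price=101, qty=7): fills=none; bids=[-] asks=[#2:7@101]
After op 3 [order #3] market_buy(qty=3): fills=#3x#2:3@101; bids=[-] asks=[#2:4@101]
After op 4 [order #4] market_sell(qty=2): fills=none; bids=[-] asks=[#2:4@101]
After op 5 [order #5] limit_sell(price=105, qty=3): fills=none; bids=[-] asks=[#2:4@101 #5:3@105]
After op 6 [order #6] limit_sell(price=103, qty=9): fills=none; bids=[-] asks=[#2:4@101 #6:9@103 #5:3@105]
After op 7 [order #7] market_buy(qty=8): fills=#7x#2:4@101 #7x#6:4@103; bids=[-] asks=[#6:5@103 #5:3@105]
After op 8 [order #8] market_buy(qty=6): fills=#8x#6:5@103 #8x#5:1@105; bids=[-] asks=[#5:2@105]
After op 9 [order #9] limit_buy(price=100, qty=1): fills=none; bids=[#9:1@100] asks=[#5:2@105]
After op 10 [order #10] limit_buy(price=104, qty=2): fills=none; bids=[#10:2@104 #9:1@100] asks=[#5:2@105]

Answer: 5@103,1@105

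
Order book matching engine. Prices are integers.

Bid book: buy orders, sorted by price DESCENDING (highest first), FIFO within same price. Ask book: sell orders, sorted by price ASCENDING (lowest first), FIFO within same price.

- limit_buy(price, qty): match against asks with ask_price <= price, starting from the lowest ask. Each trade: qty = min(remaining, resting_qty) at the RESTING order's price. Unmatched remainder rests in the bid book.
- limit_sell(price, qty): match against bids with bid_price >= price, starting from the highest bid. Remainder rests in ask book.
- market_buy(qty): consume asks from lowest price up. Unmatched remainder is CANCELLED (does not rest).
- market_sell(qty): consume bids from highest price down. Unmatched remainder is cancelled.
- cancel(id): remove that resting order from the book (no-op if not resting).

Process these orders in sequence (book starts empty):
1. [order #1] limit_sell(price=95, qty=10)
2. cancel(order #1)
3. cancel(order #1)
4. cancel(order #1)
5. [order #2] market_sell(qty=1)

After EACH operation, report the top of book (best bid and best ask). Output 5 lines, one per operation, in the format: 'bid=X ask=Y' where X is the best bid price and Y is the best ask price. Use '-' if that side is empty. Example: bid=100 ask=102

After op 1 [order #1] limit_sell(price=95, qty=10): fills=none; bids=[-] asks=[#1:10@95]
After op 2 cancel(order #1): fills=none; bids=[-] asks=[-]
After op 3 cancel(order #1): fills=none; bids=[-] asks=[-]
After op 4 cancel(order #1): fills=none; bids=[-] asks=[-]
After op 5 [order #2] market_sell(qty=1): fills=none; bids=[-] asks=[-]

Answer: bid=- ask=95
bid=- ask=-
bid=- ask=-
bid=- ask=-
bid=- ask=-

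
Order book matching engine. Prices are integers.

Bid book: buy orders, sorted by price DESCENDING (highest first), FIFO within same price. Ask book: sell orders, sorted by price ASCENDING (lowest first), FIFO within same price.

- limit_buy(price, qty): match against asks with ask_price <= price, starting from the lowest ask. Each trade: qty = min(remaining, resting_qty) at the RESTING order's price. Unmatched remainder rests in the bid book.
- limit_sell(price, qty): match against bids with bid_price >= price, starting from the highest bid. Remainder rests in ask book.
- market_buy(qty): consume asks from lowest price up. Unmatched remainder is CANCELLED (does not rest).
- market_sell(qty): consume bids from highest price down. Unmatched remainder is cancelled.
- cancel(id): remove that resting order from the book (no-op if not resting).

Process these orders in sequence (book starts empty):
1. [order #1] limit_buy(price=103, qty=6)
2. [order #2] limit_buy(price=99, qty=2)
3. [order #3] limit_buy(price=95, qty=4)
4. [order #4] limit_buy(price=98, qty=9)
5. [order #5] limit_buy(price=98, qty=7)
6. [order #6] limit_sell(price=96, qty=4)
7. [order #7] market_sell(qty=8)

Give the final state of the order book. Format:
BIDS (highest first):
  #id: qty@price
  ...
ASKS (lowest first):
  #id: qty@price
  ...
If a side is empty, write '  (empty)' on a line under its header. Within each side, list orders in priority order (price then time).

After op 1 [order #1] limit_buy(price=103, qty=6): fills=none; bids=[#1:6@103] asks=[-]
After op 2 [order #2] limit_buy(price=99, qty=2): fills=none; bids=[#1:6@103 #2:2@99] asks=[-]
After op 3 [order #3] limit_buy(price=95, qty=4): fills=none; bids=[#1:6@103 #2:2@99 #3:4@95] asks=[-]
After op 4 [order #4] limit_buy(price=98, qty=9): fills=none; bids=[#1:6@103 #2:2@99 #4:9@98 #3:4@95] asks=[-]
After op 5 [order #5] limit_buy(price=98, qty=7): fills=none; bids=[#1:6@103 #2:2@99 #4:9@98 #5:7@98 #3:4@95] asks=[-]
After op 6 [order #6] limit_sell(price=96, qty=4): fills=#1x#6:4@103; bids=[#1:2@103 #2:2@99 #4:9@98 #5:7@98 #3:4@95] asks=[-]
After op 7 [order #7] market_sell(qty=8): fills=#1x#7:2@103 #2x#7:2@99 #4x#7:4@98; bids=[#4:5@98 #5:7@98 #3:4@95] asks=[-]

Answer: BIDS (highest first):
  #4: 5@98
  #5: 7@98
  #3: 4@95
ASKS (lowest first):
  (empty)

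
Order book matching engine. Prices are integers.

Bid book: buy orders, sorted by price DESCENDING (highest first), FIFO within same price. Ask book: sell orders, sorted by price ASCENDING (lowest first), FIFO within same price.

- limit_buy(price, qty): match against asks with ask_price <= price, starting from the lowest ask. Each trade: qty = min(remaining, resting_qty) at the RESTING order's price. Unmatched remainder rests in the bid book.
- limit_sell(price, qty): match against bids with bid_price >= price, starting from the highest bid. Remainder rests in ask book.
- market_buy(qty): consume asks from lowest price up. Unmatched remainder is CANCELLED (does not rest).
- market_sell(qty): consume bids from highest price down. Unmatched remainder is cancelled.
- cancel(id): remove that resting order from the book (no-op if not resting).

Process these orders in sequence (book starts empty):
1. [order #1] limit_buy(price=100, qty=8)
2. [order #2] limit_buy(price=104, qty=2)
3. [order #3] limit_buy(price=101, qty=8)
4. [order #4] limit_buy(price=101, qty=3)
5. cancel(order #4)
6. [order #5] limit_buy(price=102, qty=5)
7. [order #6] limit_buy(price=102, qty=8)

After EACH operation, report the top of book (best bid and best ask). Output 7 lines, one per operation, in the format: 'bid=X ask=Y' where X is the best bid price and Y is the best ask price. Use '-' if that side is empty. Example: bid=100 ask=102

After op 1 [order #1] limit_buy(price=100, qty=8): fills=none; bids=[#1:8@100] asks=[-]
After op 2 [order #2] limit_buy(price=104, qty=2): fills=none; bids=[#2:2@104 #1:8@100] asks=[-]
After op 3 [order #3] limit_buy(price=101, qty=8): fills=none; bids=[#2:2@104 #3:8@101 #1:8@100] asks=[-]
After op 4 [order #4] limit_buy(price=101, qty=3): fills=none; bids=[#2:2@104 #3:8@101 #4:3@101 #1:8@100] asks=[-]
After op 5 cancel(order #4): fills=none; bids=[#2:2@104 #3:8@101 #1:8@100] asks=[-]
After op 6 [order #5] limit_buy(price=102, qty=5): fills=none; bids=[#2:2@104 #5:5@102 #3:8@101 #1:8@100] asks=[-]
After op 7 [order #6] limit_buy(price=102, qty=8): fills=none; bids=[#2:2@104 #5:5@102 #6:8@102 #3:8@101 #1:8@100] asks=[-]

Answer: bid=100 ask=-
bid=104 ask=-
bid=104 ask=-
bid=104 ask=-
bid=104 ask=-
bid=104 ask=-
bid=104 ask=-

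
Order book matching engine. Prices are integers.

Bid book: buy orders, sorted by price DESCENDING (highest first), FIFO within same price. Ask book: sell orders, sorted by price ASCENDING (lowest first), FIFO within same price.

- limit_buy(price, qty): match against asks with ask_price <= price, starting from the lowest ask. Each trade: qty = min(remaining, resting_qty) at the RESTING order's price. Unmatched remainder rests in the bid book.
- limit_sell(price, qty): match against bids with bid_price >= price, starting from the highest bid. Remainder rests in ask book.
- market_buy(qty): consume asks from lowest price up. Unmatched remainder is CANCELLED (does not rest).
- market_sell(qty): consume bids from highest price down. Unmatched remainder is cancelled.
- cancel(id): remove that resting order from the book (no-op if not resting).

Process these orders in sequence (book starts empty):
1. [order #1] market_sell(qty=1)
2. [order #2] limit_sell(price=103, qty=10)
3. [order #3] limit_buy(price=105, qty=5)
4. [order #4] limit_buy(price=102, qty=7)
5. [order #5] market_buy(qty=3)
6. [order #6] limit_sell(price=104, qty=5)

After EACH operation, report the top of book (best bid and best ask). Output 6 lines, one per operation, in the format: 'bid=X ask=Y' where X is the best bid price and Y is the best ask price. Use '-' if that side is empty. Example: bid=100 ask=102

Answer: bid=- ask=-
bid=- ask=103
bid=- ask=103
bid=102 ask=103
bid=102 ask=103
bid=102 ask=103

Derivation:
After op 1 [order #1] market_sell(qty=1): fills=none; bids=[-] asks=[-]
After op 2 [order #2] limit_sell(price=103, qty=10): fills=none; bids=[-] asks=[#2:10@103]
After op 3 [order #3] limit_buy(price=105, qty=5): fills=#3x#2:5@103; bids=[-] asks=[#2:5@103]
After op 4 [order #4] limit_buy(price=102, qty=7): fills=none; bids=[#4:7@102] asks=[#2:5@103]
After op 5 [order #5] market_buy(qty=3): fills=#5x#2:3@103; bids=[#4:7@102] asks=[#2:2@103]
After op 6 [order #6] limit_sell(price=104, qty=5): fills=none; bids=[#4:7@102] asks=[#2:2@103 #6:5@104]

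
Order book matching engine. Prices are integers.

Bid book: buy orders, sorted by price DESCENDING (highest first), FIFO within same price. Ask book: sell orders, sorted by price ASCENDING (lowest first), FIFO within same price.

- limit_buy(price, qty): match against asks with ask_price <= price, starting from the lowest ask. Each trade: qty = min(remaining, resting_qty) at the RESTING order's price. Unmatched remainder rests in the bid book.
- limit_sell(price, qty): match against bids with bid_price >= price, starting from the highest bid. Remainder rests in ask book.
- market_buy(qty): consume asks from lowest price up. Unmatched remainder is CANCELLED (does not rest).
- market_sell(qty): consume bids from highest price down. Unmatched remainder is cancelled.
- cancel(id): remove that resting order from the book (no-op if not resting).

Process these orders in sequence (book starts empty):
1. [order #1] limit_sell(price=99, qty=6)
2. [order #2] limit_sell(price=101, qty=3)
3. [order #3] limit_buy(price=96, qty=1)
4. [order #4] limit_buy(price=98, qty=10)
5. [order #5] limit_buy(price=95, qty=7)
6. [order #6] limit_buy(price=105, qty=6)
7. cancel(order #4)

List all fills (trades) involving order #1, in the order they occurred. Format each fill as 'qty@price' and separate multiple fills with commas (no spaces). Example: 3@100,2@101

Answer: 6@99

Derivation:
After op 1 [order #1] limit_sell(price=99, qty=6): fills=none; bids=[-] asks=[#1:6@99]
After op 2 [order #2] limit_sell(price=101, qty=3): fills=none; bids=[-] asks=[#1:6@99 #2:3@101]
After op 3 [order #3] limit_buy(price=96, qty=1): fills=none; bids=[#3:1@96] asks=[#1:6@99 #2:3@101]
After op 4 [order #4] limit_buy(price=98, qty=10): fills=none; bids=[#4:10@98 #3:1@96] asks=[#1:6@99 #2:3@101]
After op 5 [order #5] limit_buy(price=95, qty=7): fills=none; bids=[#4:10@98 #3:1@96 #5:7@95] asks=[#1:6@99 #2:3@101]
After op 6 [order #6] limit_buy(price=105, qty=6): fills=#6x#1:6@99; bids=[#4:10@98 #3:1@96 #5:7@95] asks=[#2:3@101]
After op 7 cancel(order #4): fills=none; bids=[#3:1@96 #5:7@95] asks=[#2:3@101]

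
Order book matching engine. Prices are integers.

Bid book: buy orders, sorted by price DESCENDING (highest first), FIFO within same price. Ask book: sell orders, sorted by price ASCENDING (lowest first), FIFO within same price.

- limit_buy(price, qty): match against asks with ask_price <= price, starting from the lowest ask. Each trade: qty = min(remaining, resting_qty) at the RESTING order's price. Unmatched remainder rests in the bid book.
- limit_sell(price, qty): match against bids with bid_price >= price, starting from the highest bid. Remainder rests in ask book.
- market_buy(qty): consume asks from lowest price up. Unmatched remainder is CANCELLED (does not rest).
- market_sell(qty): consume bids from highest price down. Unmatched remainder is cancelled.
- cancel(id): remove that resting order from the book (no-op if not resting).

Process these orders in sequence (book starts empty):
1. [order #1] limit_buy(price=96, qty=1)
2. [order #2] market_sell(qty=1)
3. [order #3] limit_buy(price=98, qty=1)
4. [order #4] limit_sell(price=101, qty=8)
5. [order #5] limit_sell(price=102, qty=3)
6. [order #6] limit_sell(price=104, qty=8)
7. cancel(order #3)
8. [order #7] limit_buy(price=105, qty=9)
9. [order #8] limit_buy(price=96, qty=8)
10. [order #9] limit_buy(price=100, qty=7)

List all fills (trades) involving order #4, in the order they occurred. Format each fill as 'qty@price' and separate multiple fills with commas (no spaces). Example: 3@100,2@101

After op 1 [order #1] limit_buy(price=96, qty=1): fills=none; bids=[#1:1@96] asks=[-]
After op 2 [order #2] market_sell(qty=1): fills=#1x#2:1@96; bids=[-] asks=[-]
After op 3 [order #3] limit_buy(price=98, qty=1): fills=none; bids=[#3:1@98] asks=[-]
After op 4 [order #4] limit_sell(price=101, qty=8): fills=none; bids=[#3:1@98] asks=[#4:8@101]
After op 5 [order #5] limit_sell(price=102, qty=3): fills=none; bids=[#3:1@98] asks=[#4:8@101 #5:3@102]
After op 6 [order #6] limit_sell(price=104, qty=8): fills=none; bids=[#3:1@98] asks=[#4:8@101 #5:3@102 #6:8@104]
After op 7 cancel(order #3): fills=none; bids=[-] asks=[#4:8@101 #5:3@102 #6:8@104]
After op 8 [order #7] limit_buy(price=105, qty=9): fills=#7x#4:8@101 #7x#5:1@102; bids=[-] asks=[#5:2@102 #6:8@104]
After op 9 [order #8] limit_buy(price=96, qty=8): fills=none; bids=[#8:8@96] asks=[#5:2@102 #6:8@104]
After op 10 [order #9] limit_buy(price=100, qty=7): fills=none; bids=[#9:7@100 #8:8@96] asks=[#5:2@102 #6:8@104]

Answer: 8@101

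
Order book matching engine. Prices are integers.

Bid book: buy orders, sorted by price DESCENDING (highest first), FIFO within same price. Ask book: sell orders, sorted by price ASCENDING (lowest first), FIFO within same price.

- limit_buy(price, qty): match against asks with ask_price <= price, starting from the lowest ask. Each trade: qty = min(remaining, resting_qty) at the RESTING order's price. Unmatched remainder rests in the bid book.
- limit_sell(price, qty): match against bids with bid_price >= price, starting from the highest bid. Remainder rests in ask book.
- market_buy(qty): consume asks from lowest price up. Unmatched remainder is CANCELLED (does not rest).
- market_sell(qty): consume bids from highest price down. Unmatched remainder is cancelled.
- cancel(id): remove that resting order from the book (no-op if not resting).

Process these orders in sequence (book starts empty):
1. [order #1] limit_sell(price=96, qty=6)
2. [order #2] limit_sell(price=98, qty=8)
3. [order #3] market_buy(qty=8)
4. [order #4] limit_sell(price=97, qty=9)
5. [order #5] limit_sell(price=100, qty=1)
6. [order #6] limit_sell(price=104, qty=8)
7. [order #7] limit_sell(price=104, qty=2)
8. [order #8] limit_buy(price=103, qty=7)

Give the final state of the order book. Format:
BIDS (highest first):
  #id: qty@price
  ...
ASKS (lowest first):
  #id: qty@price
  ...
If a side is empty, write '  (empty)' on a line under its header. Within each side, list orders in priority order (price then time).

After op 1 [order #1] limit_sell(price=96, qty=6): fills=none; bids=[-] asks=[#1:6@96]
After op 2 [order #2] limit_sell(price=98, qty=8): fills=none; bids=[-] asks=[#1:6@96 #2:8@98]
After op 3 [order #3] market_buy(qty=8): fills=#3x#1:6@96 #3x#2:2@98; bids=[-] asks=[#2:6@98]
After op 4 [order #4] limit_sell(price=97, qty=9): fills=none; bids=[-] asks=[#4:9@97 #2:6@98]
After op 5 [order #5] limit_sell(price=100, qty=1): fills=none; bids=[-] asks=[#4:9@97 #2:6@98 #5:1@100]
After op 6 [order #6] limit_sell(price=104, qty=8): fills=none; bids=[-] asks=[#4:9@97 #2:6@98 #5:1@100 #6:8@104]
After op 7 [order #7] limit_sell(price=104, qty=2): fills=none; bids=[-] asks=[#4:9@97 #2:6@98 #5:1@100 #6:8@104 #7:2@104]
After op 8 [order #8] limit_buy(price=103, qty=7): fills=#8x#4:7@97; bids=[-] asks=[#4:2@97 #2:6@98 #5:1@100 #6:8@104 #7:2@104]

Answer: BIDS (highest first):
  (empty)
ASKS (lowest first):
  #4: 2@97
  #2: 6@98
  #5: 1@100
  #6: 8@104
  #7: 2@104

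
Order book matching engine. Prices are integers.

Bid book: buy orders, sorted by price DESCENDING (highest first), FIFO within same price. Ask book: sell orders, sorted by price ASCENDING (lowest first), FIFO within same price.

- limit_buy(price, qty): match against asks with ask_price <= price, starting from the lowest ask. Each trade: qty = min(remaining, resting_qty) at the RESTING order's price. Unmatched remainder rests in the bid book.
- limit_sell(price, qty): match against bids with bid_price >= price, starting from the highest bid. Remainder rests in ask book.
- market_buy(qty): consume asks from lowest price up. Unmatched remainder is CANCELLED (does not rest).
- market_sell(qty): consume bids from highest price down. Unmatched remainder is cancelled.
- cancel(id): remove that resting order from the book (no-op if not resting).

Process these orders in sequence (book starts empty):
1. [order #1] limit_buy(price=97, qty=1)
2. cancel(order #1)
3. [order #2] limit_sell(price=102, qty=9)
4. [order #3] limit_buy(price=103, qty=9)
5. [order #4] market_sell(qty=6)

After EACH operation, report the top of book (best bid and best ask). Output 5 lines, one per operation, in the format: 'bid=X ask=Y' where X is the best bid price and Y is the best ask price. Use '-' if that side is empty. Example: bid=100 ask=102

After op 1 [order #1] limit_buy(price=97, qty=1): fills=none; bids=[#1:1@97] asks=[-]
After op 2 cancel(order #1): fills=none; bids=[-] asks=[-]
After op 3 [order #2] limit_sell(price=102, qty=9): fills=none; bids=[-] asks=[#2:9@102]
After op 4 [order #3] limit_buy(price=103, qty=9): fills=#3x#2:9@102; bids=[-] asks=[-]
After op 5 [order #4] market_sell(qty=6): fills=none; bids=[-] asks=[-]

Answer: bid=97 ask=-
bid=- ask=-
bid=- ask=102
bid=- ask=-
bid=- ask=-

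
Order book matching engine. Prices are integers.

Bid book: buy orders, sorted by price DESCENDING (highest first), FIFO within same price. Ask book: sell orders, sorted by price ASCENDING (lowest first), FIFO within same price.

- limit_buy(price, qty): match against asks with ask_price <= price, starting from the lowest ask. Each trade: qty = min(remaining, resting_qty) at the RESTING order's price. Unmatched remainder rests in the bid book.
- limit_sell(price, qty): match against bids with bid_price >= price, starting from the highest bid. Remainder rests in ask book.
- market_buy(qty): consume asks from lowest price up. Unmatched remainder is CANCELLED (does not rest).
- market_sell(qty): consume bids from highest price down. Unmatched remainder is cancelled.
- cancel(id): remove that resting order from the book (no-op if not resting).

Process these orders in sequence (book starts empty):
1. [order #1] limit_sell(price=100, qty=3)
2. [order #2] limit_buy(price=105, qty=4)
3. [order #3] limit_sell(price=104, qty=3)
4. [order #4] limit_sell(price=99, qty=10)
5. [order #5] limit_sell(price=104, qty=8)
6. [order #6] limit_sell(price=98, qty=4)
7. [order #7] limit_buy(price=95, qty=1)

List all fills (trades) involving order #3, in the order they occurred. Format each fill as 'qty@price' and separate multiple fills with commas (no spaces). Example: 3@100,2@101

Answer: 1@105

Derivation:
After op 1 [order #1] limit_sell(price=100, qty=3): fills=none; bids=[-] asks=[#1:3@100]
After op 2 [order #2] limit_buy(price=105, qty=4): fills=#2x#1:3@100; bids=[#2:1@105] asks=[-]
After op 3 [order #3] limit_sell(price=104, qty=3): fills=#2x#3:1@105; bids=[-] asks=[#3:2@104]
After op 4 [order #4] limit_sell(price=99, qty=10): fills=none; bids=[-] asks=[#4:10@99 #3:2@104]
After op 5 [order #5] limit_sell(price=104, qty=8): fills=none; bids=[-] asks=[#4:10@99 #3:2@104 #5:8@104]
After op 6 [order #6] limit_sell(price=98, qty=4): fills=none; bids=[-] asks=[#6:4@98 #4:10@99 #3:2@104 #5:8@104]
After op 7 [order #7] limit_buy(price=95, qty=1): fills=none; bids=[#7:1@95] asks=[#6:4@98 #4:10@99 #3:2@104 #5:8@104]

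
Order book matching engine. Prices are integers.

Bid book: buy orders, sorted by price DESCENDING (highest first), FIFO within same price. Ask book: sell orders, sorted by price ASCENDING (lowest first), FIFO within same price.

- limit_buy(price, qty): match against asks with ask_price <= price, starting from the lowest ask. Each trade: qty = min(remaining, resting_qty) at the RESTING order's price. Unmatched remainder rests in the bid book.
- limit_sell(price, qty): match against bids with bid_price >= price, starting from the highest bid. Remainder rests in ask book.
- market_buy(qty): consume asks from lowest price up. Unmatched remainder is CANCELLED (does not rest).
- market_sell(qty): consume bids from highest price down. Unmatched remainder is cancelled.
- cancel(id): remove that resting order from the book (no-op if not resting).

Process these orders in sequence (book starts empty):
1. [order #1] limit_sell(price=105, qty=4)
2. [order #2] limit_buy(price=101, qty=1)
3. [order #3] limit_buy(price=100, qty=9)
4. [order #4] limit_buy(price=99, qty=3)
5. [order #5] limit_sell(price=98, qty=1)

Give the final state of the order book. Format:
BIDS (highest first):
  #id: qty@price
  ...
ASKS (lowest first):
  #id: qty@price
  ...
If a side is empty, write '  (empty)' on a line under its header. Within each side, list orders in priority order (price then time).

After op 1 [order #1] limit_sell(price=105, qty=4): fills=none; bids=[-] asks=[#1:4@105]
After op 2 [order #2] limit_buy(price=101, qty=1): fills=none; bids=[#2:1@101] asks=[#1:4@105]
After op 3 [order #3] limit_buy(price=100, qty=9): fills=none; bids=[#2:1@101 #3:9@100] asks=[#1:4@105]
After op 4 [order #4] limit_buy(price=99, qty=3): fills=none; bids=[#2:1@101 #3:9@100 #4:3@99] asks=[#1:4@105]
After op 5 [order #5] limit_sell(price=98, qty=1): fills=#2x#5:1@101; bids=[#3:9@100 #4:3@99] asks=[#1:4@105]

Answer: BIDS (highest first):
  #3: 9@100
  #4: 3@99
ASKS (lowest first):
  #1: 4@105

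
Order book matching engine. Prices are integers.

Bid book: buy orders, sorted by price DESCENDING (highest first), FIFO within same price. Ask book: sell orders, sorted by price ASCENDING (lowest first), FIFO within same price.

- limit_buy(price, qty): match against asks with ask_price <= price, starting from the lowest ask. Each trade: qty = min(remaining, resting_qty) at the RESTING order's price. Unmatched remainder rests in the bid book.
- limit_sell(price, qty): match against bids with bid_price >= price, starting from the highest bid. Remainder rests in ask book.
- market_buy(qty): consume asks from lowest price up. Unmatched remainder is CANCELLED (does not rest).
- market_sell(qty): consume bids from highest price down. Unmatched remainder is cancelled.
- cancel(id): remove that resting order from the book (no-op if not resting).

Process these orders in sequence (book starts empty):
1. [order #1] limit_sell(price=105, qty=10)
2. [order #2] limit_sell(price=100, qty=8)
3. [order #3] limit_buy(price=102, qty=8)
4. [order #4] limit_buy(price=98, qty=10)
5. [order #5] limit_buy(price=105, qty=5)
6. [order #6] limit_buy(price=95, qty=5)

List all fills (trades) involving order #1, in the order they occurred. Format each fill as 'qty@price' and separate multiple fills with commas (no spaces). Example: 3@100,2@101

Answer: 5@105

Derivation:
After op 1 [order #1] limit_sell(price=105, qty=10): fills=none; bids=[-] asks=[#1:10@105]
After op 2 [order #2] limit_sell(price=100, qty=8): fills=none; bids=[-] asks=[#2:8@100 #1:10@105]
After op 3 [order #3] limit_buy(price=102, qty=8): fills=#3x#2:8@100; bids=[-] asks=[#1:10@105]
After op 4 [order #4] limit_buy(price=98, qty=10): fills=none; bids=[#4:10@98] asks=[#1:10@105]
After op 5 [order #5] limit_buy(price=105, qty=5): fills=#5x#1:5@105; bids=[#4:10@98] asks=[#1:5@105]
After op 6 [order #6] limit_buy(price=95, qty=5): fills=none; bids=[#4:10@98 #6:5@95] asks=[#1:5@105]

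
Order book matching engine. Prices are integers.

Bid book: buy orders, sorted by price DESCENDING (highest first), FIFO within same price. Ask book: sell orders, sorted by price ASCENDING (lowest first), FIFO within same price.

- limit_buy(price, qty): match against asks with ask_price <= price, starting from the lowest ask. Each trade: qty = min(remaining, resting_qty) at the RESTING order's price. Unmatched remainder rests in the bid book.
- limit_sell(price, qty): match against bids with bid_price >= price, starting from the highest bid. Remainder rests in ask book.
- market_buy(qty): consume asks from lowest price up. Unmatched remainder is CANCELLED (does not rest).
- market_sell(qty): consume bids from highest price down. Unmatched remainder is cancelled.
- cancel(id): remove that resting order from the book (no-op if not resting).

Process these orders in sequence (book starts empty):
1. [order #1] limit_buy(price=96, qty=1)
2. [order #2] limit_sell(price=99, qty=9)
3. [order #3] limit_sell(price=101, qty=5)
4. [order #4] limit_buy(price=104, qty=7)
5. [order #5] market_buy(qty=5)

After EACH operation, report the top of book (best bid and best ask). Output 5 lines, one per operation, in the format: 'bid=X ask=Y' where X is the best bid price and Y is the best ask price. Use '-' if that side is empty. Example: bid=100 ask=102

Answer: bid=96 ask=-
bid=96 ask=99
bid=96 ask=99
bid=96 ask=99
bid=96 ask=101

Derivation:
After op 1 [order #1] limit_buy(price=96, qty=1): fills=none; bids=[#1:1@96] asks=[-]
After op 2 [order #2] limit_sell(price=99, qty=9): fills=none; bids=[#1:1@96] asks=[#2:9@99]
After op 3 [order #3] limit_sell(price=101, qty=5): fills=none; bids=[#1:1@96] asks=[#2:9@99 #3:5@101]
After op 4 [order #4] limit_buy(price=104, qty=7): fills=#4x#2:7@99; bids=[#1:1@96] asks=[#2:2@99 #3:5@101]
After op 5 [order #5] market_buy(qty=5): fills=#5x#2:2@99 #5x#3:3@101; bids=[#1:1@96] asks=[#3:2@101]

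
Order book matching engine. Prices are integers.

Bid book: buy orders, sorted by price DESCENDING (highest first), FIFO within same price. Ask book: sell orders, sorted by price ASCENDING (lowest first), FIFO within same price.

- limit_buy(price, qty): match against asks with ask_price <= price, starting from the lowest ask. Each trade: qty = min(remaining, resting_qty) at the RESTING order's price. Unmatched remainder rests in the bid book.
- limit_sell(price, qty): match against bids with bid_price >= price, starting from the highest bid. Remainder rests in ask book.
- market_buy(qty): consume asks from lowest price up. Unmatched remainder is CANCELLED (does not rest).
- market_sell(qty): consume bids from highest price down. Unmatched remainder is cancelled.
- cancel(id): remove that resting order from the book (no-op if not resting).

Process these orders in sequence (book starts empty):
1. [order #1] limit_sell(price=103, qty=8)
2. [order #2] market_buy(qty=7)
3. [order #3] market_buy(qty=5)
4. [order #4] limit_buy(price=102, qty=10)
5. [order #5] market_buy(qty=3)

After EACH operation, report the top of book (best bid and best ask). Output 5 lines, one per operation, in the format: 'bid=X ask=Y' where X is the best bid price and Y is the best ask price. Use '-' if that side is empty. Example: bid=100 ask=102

After op 1 [order #1] limit_sell(price=103, qty=8): fills=none; bids=[-] asks=[#1:8@103]
After op 2 [order #2] market_buy(qty=7): fills=#2x#1:7@103; bids=[-] asks=[#1:1@103]
After op 3 [order #3] market_buy(qty=5): fills=#3x#1:1@103; bids=[-] asks=[-]
After op 4 [order #4] limit_buy(price=102, qty=10): fills=none; bids=[#4:10@102] asks=[-]
After op 5 [order #5] market_buy(qty=3): fills=none; bids=[#4:10@102] asks=[-]

Answer: bid=- ask=103
bid=- ask=103
bid=- ask=-
bid=102 ask=-
bid=102 ask=-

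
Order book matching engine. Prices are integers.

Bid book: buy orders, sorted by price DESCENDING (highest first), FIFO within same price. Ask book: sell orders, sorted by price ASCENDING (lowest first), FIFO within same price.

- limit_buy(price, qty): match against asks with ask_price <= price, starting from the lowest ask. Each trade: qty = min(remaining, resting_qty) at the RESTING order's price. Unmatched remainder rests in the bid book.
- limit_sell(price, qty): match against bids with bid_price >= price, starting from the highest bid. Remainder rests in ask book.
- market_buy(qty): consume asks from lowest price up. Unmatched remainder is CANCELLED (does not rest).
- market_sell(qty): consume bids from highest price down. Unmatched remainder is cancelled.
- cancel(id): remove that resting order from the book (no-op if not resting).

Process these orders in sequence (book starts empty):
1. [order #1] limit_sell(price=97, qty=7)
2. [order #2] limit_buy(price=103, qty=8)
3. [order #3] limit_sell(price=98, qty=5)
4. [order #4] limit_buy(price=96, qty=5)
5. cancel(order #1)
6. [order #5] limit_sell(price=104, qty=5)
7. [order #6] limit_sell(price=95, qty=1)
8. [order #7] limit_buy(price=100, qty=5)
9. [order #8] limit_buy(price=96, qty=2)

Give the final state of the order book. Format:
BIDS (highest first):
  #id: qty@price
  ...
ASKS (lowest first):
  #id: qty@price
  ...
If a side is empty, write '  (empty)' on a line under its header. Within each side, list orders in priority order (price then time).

After op 1 [order #1] limit_sell(price=97, qty=7): fills=none; bids=[-] asks=[#1:7@97]
After op 2 [order #2] limit_buy(price=103, qty=8): fills=#2x#1:7@97; bids=[#2:1@103] asks=[-]
After op 3 [order #3] limit_sell(price=98, qty=5): fills=#2x#3:1@103; bids=[-] asks=[#3:4@98]
After op 4 [order #4] limit_buy(price=96, qty=5): fills=none; bids=[#4:5@96] asks=[#3:4@98]
After op 5 cancel(order #1): fills=none; bids=[#4:5@96] asks=[#3:4@98]
After op 6 [order #5] limit_sell(price=104, qty=5): fills=none; bids=[#4:5@96] asks=[#3:4@98 #5:5@104]
After op 7 [order #6] limit_sell(price=95, qty=1): fills=#4x#6:1@96; bids=[#4:4@96] asks=[#3:4@98 #5:5@104]
After op 8 [order #7] limit_buy(price=100, qty=5): fills=#7x#3:4@98; bids=[#7:1@100 #4:4@96] asks=[#5:5@104]
After op 9 [order #8] limit_buy(price=96, qty=2): fills=none; bids=[#7:1@100 #4:4@96 #8:2@96] asks=[#5:5@104]

Answer: BIDS (highest first):
  #7: 1@100
  #4: 4@96
  #8: 2@96
ASKS (lowest first):
  #5: 5@104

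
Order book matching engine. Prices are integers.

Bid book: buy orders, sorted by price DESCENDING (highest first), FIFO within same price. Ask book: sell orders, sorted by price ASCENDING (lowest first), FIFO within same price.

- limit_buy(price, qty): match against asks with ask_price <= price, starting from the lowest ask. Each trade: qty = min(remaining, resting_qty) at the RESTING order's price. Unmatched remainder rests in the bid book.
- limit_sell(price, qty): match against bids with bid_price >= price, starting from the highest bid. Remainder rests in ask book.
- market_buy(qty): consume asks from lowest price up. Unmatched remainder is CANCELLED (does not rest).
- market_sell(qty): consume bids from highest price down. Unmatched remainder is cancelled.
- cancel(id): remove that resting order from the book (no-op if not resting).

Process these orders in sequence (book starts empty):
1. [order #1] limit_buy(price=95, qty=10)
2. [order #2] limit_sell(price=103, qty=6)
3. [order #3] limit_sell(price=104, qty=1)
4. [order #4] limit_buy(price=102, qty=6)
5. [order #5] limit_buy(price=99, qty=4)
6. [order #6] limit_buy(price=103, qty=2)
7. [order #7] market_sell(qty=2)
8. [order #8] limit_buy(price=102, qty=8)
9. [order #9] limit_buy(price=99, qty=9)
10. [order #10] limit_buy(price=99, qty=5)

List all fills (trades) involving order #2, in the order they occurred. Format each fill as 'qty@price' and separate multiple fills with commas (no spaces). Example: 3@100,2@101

Answer: 2@103

Derivation:
After op 1 [order #1] limit_buy(price=95, qty=10): fills=none; bids=[#1:10@95] asks=[-]
After op 2 [order #2] limit_sell(price=103, qty=6): fills=none; bids=[#1:10@95] asks=[#2:6@103]
After op 3 [order #3] limit_sell(price=104, qty=1): fills=none; bids=[#1:10@95] asks=[#2:6@103 #3:1@104]
After op 4 [order #4] limit_buy(price=102, qty=6): fills=none; bids=[#4:6@102 #1:10@95] asks=[#2:6@103 #3:1@104]
After op 5 [order #5] limit_buy(price=99, qty=4): fills=none; bids=[#4:6@102 #5:4@99 #1:10@95] asks=[#2:6@103 #3:1@104]
After op 6 [order #6] limit_buy(price=103, qty=2): fills=#6x#2:2@103; bids=[#4:6@102 #5:4@99 #1:10@95] asks=[#2:4@103 #3:1@104]
After op 7 [order #7] market_sell(qty=2): fills=#4x#7:2@102; bids=[#4:4@102 #5:4@99 #1:10@95] asks=[#2:4@103 #3:1@104]
After op 8 [order #8] limit_buy(price=102, qty=8): fills=none; bids=[#4:4@102 #8:8@102 #5:4@99 #1:10@95] asks=[#2:4@103 #3:1@104]
After op 9 [order #9] limit_buy(price=99, qty=9): fills=none; bids=[#4:4@102 #8:8@102 #5:4@99 #9:9@99 #1:10@95] asks=[#2:4@103 #3:1@104]
After op 10 [order #10] limit_buy(price=99, qty=5): fills=none; bids=[#4:4@102 #8:8@102 #5:4@99 #9:9@99 #10:5@99 #1:10@95] asks=[#2:4@103 #3:1@104]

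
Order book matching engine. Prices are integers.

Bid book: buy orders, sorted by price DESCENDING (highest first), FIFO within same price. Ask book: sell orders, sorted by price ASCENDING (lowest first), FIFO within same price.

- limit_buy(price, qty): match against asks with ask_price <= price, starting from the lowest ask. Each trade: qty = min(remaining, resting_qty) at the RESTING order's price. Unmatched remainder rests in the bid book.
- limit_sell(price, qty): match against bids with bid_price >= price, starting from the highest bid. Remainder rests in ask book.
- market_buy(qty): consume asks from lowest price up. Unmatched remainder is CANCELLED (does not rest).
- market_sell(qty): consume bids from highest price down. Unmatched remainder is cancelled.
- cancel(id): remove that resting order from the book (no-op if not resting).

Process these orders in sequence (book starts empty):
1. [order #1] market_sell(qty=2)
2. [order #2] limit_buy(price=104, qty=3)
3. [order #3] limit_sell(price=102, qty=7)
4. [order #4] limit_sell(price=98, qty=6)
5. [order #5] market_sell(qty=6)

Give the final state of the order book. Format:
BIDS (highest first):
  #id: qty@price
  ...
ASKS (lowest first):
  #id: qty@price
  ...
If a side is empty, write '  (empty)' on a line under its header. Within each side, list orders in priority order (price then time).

Answer: BIDS (highest first):
  (empty)
ASKS (lowest first):
  #4: 6@98
  #3: 4@102

Derivation:
After op 1 [order #1] market_sell(qty=2): fills=none; bids=[-] asks=[-]
After op 2 [order #2] limit_buy(price=104, qty=3): fills=none; bids=[#2:3@104] asks=[-]
After op 3 [order #3] limit_sell(price=102, qty=7): fills=#2x#3:3@104; bids=[-] asks=[#3:4@102]
After op 4 [order #4] limit_sell(price=98, qty=6): fills=none; bids=[-] asks=[#4:6@98 #3:4@102]
After op 5 [order #5] market_sell(qty=6): fills=none; bids=[-] asks=[#4:6@98 #3:4@102]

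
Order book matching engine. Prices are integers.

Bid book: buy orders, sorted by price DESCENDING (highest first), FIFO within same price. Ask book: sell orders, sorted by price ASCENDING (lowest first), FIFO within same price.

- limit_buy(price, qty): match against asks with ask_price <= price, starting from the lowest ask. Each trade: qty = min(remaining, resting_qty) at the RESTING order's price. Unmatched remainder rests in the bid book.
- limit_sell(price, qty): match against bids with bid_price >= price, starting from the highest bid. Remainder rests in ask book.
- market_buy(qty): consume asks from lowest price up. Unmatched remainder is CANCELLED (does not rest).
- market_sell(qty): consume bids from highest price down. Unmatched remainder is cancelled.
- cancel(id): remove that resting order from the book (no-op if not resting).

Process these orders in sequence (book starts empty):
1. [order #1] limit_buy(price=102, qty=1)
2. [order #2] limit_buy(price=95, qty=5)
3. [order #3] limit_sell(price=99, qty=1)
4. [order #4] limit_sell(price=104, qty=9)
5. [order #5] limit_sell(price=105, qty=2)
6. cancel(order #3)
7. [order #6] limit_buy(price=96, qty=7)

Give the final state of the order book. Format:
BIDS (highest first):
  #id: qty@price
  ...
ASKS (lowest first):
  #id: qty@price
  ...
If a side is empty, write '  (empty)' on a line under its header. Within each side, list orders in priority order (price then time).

After op 1 [order #1] limit_buy(price=102, qty=1): fills=none; bids=[#1:1@102] asks=[-]
After op 2 [order #2] limit_buy(price=95, qty=5): fills=none; bids=[#1:1@102 #2:5@95] asks=[-]
After op 3 [order #3] limit_sell(price=99, qty=1): fills=#1x#3:1@102; bids=[#2:5@95] asks=[-]
After op 4 [order #4] limit_sell(price=104, qty=9): fills=none; bids=[#2:5@95] asks=[#4:9@104]
After op 5 [order #5] limit_sell(price=105, qty=2): fills=none; bids=[#2:5@95] asks=[#4:9@104 #5:2@105]
After op 6 cancel(order #3): fills=none; bids=[#2:5@95] asks=[#4:9@104 #5:2@105]
After op 7 [order #6] limit_buy(price=96, qty=7): fills=none; bids=[#6:7@96 #2:5@95] asks=[#4:9@104 #5:2@105]

Answer: BIDS (highest first):
  #6: 7@96
  #2: 5@95
ASKS (lowest first):
  #4: 9@104
  #5: 2@105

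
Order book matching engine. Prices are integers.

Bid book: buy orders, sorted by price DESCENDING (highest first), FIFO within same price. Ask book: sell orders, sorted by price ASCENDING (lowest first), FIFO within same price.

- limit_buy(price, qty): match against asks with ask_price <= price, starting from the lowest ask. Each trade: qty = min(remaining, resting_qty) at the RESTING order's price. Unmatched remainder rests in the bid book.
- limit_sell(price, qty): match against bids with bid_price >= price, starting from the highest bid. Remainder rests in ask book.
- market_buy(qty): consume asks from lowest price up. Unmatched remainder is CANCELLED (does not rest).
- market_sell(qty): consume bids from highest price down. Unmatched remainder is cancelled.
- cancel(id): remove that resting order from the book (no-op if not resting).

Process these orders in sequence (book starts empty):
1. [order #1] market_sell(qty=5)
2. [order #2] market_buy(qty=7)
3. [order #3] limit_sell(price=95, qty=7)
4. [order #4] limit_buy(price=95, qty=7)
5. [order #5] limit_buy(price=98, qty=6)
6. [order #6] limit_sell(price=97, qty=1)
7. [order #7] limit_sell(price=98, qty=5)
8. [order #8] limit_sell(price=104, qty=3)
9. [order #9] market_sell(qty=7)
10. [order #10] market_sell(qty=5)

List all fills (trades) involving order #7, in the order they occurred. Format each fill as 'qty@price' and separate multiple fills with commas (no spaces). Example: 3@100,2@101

After op 1 [order #1] market_sell(qty=5): fills=none; bids=[-] asks=[-]
After op 2 [order #2] market_buy(qty=7): fills=none; bids=[-] asks=[-]
After op 3 [order #3] limit_sell(price=95, qty=7): fills=none; bids=[-] asks=[#3:7@95]
After op 4 [order #4] limit_buy(price=95, qty=7): fills=#4x#3:7@95; bids=[-] asks=[-]
After op 5 [order #5] limit_buy(price=98, qty=6): fills=none; bids=[#5:6@98] asks=[-]
After op 6 [order #6] limit_sell(price=97, qty=1): fills=#5x#6:1@98; bids=[#5:5@98] asks=[-]
After op 7 [order #7] limit_sell(price=98, qty=5): fills=#5x#7:5@98; bids=[-] asks=[-]
After op 8 [order #8] limit_sell(price=104, qty=3): fills=none; bids=[-] asks=[#8:3@104]
After op 9 [order #9] market_sell(qty=7): fills=none; bids=[-] asks=[#8:3@104]
After op 10 [order #10] market_sell(qty=5): fills=none; bids=[-] asks=[#8:3@104]

Answer: 5@98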